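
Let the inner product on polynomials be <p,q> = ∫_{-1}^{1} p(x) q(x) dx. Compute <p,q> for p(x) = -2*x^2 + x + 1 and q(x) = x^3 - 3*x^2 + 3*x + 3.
<p,q> = 24/5

Expand the product: p(x)·q(x) = -2*x^5 + 7*x^4 - 8*x^3 - 6*x^2 + 6*x + 3.
∫_{-1}^{1} of each monomial x^k gives [2/(k+1) if k even, 0 if k odd]. Integrating term-by-term (or equivalently evaluating the antiderivative F(x) = -x^6/3 + 7*x^5/5 - 2*x^4 - 2*x^3 + 3*x^2 + 3*x at the endpoints):
  F(1) − F(−1) = 46/15 − (-26/15) = 24/5.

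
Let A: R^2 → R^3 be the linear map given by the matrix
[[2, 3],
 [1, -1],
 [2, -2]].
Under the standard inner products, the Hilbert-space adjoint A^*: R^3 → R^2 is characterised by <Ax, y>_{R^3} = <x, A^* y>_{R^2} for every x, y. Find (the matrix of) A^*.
A^* = A^T =
[[2, 1, 2],
 [3, -1, -2]]

For real matrices with standard dot products, the defining identity <Ax, y> = <x, A^* y> gives (Ax)^T y = x^T (A^*) y, i.e. x^T A^T y = x^T (A^*) y. Since this holds for all x, y, we must have A^* = A^T. Therefore
A^* =
[[2, 1, 2],
 [3, -1, -2]].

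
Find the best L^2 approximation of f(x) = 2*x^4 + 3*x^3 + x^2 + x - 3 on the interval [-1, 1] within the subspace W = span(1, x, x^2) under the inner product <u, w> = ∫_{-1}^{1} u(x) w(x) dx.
g(x) = 19*x^2/7 + 14*x/5 - 111/35

The best approximation g ∈ W is the orthogonal projection of f onto W. Writing g = a_0 + a_1 x + a_2 x^2, the coefficients solve the normal equations G · a = b where
  G_{ij} = <φ_i, φ_j> and b_i = <f, φ_i>, with φ_0 = 1, φ_1 = x, φ_2 = x^2.
G =
  [2, 0, 2/3]
  [0, 2/3, 0]
  [2/3, 0, 2/5],
b = (-68/15, 28/15, -36/35).
Solving gives a_0 = -111/35, a_1 = 14/5, a_2 = 19/7, so
  g(x) = 19*x^2/7 + 14*x/5 - 111/35.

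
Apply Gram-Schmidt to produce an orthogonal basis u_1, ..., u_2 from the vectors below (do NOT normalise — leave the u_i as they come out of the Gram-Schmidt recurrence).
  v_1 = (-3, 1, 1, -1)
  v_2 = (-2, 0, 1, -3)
Orthogonal basis:
  u_1 = (-3, 1, 1, -1)
  u_2 = (1/2, -5/6, 1/6, -13/6)

Apply the Gram-Schmidt recurrence
  u_1 = v_1
  u_i = v_i − Σ_{j<i} ((v_i · u_j) / (u_j · u_j)) · u_j.

Step by step this gives:
  u_1 = (-3, 1, 1, -1)
  u_2 = (1/2, -5/6, 1/6, -13/6)

Orthogonality check:
  u_2 · u_1 = 0 (should be 0)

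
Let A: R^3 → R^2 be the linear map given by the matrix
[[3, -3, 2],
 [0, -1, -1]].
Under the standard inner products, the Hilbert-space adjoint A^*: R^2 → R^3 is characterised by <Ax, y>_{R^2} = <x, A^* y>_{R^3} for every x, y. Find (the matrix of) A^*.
A^* = A^T =
[[3, 0],
 [-3, -1],
 [2, -1]]

For real matrices with standard dot products, the defining identity <Ax, y> = <x, A^* y> gives (Ax)^T y = x^T (A^*) y, i.e. x^T A^T y = x^T (A^*) y. Since this holds for all x, y, we must have A^* = A^T. Therefore
A^* =
[[3, 0],
 [-3, -1],
 [2, -1]].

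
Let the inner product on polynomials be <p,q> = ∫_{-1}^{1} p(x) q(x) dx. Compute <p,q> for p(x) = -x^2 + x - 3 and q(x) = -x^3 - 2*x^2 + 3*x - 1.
<p,q> = 196/15

Expand the product: p(x)·q(x) = x^5 + x^4 - 2*x^3 + 10*x^2 - 10*x + 3.
∫_{-1}^{1} of each monomial x^k gives [2/(k+1) if k even, 0 if k odd]. Integrating term-by-term (or equivalently evaluating the antiderivative F(x) = x^6/6 + x^5/5 - x^4/2 + 10*x^3/3 - 5*x^2 + 3*x at the endpoints):
  F(1) − F(−1) = 6/5 − (-178/15) = 196/15.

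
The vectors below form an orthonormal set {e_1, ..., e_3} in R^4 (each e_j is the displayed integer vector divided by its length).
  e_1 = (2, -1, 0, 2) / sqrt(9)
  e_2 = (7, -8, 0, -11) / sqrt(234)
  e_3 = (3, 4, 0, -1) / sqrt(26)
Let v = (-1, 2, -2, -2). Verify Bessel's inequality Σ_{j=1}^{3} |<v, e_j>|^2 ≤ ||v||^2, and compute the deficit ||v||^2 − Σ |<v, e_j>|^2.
Σ |<v, e_j>|^2 = 9; ||v||^2 = 13; deficit = 4

Write each e_j = u_j / sqrt(<u_j, u_j>) where u_j is the displayed integer vector. Then <v, e_j> = <v, u_j> / sqrt(<u_j, u_j>), so |<v, e_j>|^2 = <v, u_j>^2 / <u_j, u_j>.
Coefficients: <v, e_1> = -8/sqrt(9), <v, e_2> = -1/sqrt(234), <v, e_3> = 7/sqrt(26).
Square and sum: Σ |<v, e_j>|^2 = 9.
Compute ||v||^2 = v·v = 13.
Deficit = 13 − 9 = 4 ≥ 0, confirming Bessel's inequality. (The deficit equals ||v − Σ <v,e_j> e_j||^2, the squared distance from v to span{e_j}.)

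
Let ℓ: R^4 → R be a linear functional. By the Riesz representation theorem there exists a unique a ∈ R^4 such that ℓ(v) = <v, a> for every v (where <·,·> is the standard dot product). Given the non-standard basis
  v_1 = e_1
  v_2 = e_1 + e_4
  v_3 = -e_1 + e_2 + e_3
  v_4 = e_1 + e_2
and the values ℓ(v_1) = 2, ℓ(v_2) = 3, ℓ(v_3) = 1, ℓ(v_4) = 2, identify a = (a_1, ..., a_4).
a = (2, 0, 3, 1)

Write a = (a_1, ..., a_4) in the standard basis. For each basis vector v_i, ℓ(v_i) = <v_i, a> is a linear equation in the a_j's. Collect the n equations into a matrix system V a = ℓ, where row i of V is v_i (expressed in the standard basis). Since V is invertible (lower-triangular with 1s on the diagonal, up to permutation), solve by back-substitution:
  V =
[[1, 0, 0, 0],
 [1, 0, 0, 1],
 [-1, 1, 1, 0],
 [1, 1, 0, 0]]
  V a = (2, 3, 1, 2)
Solving gives a = (2, 0, 3, 1).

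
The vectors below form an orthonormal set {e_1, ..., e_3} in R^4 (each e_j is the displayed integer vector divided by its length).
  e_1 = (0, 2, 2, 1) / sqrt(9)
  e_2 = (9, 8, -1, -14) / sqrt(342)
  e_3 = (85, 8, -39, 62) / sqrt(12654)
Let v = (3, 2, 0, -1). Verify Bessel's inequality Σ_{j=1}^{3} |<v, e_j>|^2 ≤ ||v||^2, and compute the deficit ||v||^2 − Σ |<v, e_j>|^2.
Σ |<v, e_j>|^2 = 4646/333; ||v||^2 = 14; deficit = 16/333

Write each e_j = u_j / sqrt(<u_j, u_j>) where u_j is the displayed integer vector. Then <v, e_j> = <v, u_j> / sqrt(<u_j, u_j>), so |<v, e_j>|^2 = <v, u_j>^2 / <u_j, u_j>.
Coefficients: <v, e_1> = 3/sqrt(9), <v, e_2> = 57/sqrt(342), <v, e_3> = 209/sqrt(12654).
Square and sum: Σ |<v, e_j>|^2 = 4646/333.
Compute ||v||^2 = v·v = 14.
Deficit = 14 − 4646/333 = 16/333 ≥ 0, confirming Bessel's inequality. (The deficit equals ||v − Σ <v,e_j> e_j||^2, the squared distance from v to span{e_j}.)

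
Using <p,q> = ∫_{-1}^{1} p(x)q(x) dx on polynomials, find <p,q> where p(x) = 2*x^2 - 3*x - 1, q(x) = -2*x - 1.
<p,q> = 14/3

Expand the product: p(x)·q(x) = -4*x^3 + 4*x^2 + 5*x + 1.
∫_{-1}^{1} of each monomial x^k gives [2/(k+1) if k even, 0 if k odd]. Integrating term-by-term (or equivalently evaluating the antiderivative F(x) = -x^4 + 4*x^3/3 + 5*x^2/2 + x at the endpoints):
  F(1) − F(−1) = 23/6 − (-5/6) = 14/3.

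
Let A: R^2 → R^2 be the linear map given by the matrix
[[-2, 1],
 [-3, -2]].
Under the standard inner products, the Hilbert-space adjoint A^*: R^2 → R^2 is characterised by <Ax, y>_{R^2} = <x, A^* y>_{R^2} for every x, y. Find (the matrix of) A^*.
A^* = A^T =
[[-2, -3],
 [1, -2]]

For real matrices with standard dot products, the defining identity <Ax, y> = <x, A^* y> gives (Ax)^T y = x^T (A^*) y, i.e. x^T A^T y = x^T (A^*) y. Since this holds for all x, y, we must have A^* = A^T. Therefore
A^* =
[[-2, -3],
 [1, -2]].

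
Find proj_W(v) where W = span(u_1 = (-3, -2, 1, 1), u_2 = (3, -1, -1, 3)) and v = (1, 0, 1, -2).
proj_W(v) = (12/55, 56/55, -4/55, -68/55)

Set up U = [u_1 | ... | u_2] ∈ R^(4×2). The projector onto W = col(U) is P = U (U^T U)^(-1) U^T.
Compute U^T U =
  [15, -5]
  [-5, 20],
and U^T v = (-4, -4).
Solve U^T U · c = U^T v for the coefficients: c = (-4/11, -16/55). The projection is proj_W(v) = U c.
Check: (v - proj_W(v)) · u_1 = 0  (should be 0).
Check: (v - proj_W(v)) · u_2 = 0  (should be 0).
Result: proj_W(v) = (12/55, 56/55, -4/55, -68/55).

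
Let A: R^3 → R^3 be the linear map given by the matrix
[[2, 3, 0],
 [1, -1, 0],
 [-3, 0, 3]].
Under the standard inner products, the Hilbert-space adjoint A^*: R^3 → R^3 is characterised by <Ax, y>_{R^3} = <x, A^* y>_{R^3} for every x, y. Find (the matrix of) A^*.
A^* = A^T =
[[2, 1, -3],
 [3, -1, 0],
 [0, 0, 3]]

For real matrices with standard dot products, the defining identity <Ax, y> = <x, A^* y> gives (Ax)^T y = x^T (A^*) y, i.e. x^T A^T y = x^T (A^*) y. Since this holds for all x, y, we must have A^* = A^T. Therefore
A^* =
[[2, 1, -3],
 [3, -1, 0],
 [0, 0, 3]].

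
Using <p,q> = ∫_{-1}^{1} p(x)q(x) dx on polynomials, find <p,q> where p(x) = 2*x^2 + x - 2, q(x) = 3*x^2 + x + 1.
<p,q> = -18/5

Expand the product: p(x)·q(x) = 6*x^4 + 5*x^3 - 3*x^2 - x - 2.
∫_{-1}^{1} of each monomial x^k gives [2/(k+1) if k even, 0 if k odd]. Integrating term-by-term (or equivalently evaluating the antiderivative F(x) = 6*x^5/5 + 5*x^4/4 - x^3 - x^2/2 - 2*x at the endpoints):
  F(1) − F(−1) = -21/20 − (51/20) = -18/5.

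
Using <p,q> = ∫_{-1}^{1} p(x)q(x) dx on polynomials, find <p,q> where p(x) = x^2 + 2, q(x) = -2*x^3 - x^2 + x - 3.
<p,q> = -236/15

Expand the product: p(x)·q(x) = -2*x^5 - x^4 - 3*x^3 - 5*x^2 + 2*x - 6.
∫_{-1}^{1} of each monomial x^k gives [2/(k+1) if k even, 0 if k odd]. Integrating term-by-term (or equivalently evaluating the antiderivative F(x) = -x^6/3 - x^5/5 - 3*x^4/4 - 5*x^3/3 + x^2 - 6*x at the endpoints):
  F(1) − F(−1) = -159/20 − (467/60) = -236/15.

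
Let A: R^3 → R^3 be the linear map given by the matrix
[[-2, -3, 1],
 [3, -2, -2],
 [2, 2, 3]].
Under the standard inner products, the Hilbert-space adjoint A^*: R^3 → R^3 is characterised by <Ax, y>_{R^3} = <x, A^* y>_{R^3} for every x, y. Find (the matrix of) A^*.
A^* = A^T =
[[-2, 3, 2],
 [-3, -2, 2],
 [1, -2, 3]]

For real matrices with standard dot products, the defining identity <Ax, y> = <x, A^* y> gives (Ax)^T y = x^T (A^*) y, i.e. x^T A^T y = x^T (A^*) y. Since this holds for all x, y, we must have A^* = A^T. Therefore
A^* =
[[-2, 3, 2],
 [-3, -2, 2],
 [1, -2, 3]].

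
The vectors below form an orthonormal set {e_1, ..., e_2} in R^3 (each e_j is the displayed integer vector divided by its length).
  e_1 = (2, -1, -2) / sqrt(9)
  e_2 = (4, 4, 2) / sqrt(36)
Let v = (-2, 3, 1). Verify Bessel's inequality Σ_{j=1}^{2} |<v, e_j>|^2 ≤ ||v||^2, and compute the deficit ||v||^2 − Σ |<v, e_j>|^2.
Σ |<v, e_j>|^2 = 10; ||v||^2 = 14; deficit = 4

Write each e_j = u_j / sqrt(<u_j, u_j>) where u_j is the displayed integer vector. Then <v, e_j> = <v, u_j> / sqrt(<u_j, u_j>), so |<v, e_j>|^2 = <v, u_j>^2 / <u_j, u_j>.
Coefficients: <v, e_1> = -9/sqrt(9), <v, e_2> = 6/sqrt(36).
Square and sum: Σ |<v, e_j>|^2 = 10.
Compute ||v||^2 = v·v = 14.
Deficit = 14 − 10 = 4 ≥ 0, confirming Bessel's inequality. (The deficit equals ||v − Σ <v,e_j> e_j||^2, the squared distance from v to span{e_j}.)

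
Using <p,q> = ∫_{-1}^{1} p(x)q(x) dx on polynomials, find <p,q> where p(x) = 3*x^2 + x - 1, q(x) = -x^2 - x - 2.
<p,q> = -6/5

Expand the product: p(x)·q(x) = -3*x^4 - 4*x^3 - 6*x^2 - x + 2.
∫_{-1}^{1} of each monomial x^k gives [2/(k+1) if k even, 0 if k odd]. Integrating term-by-term (or equivalently evaluating the antiderivative F(x) = -3*x^5/5 - x^4 - 2*x^3 - x^2/2 + 2*x at the endpoints):
  F(1) − F(−1) = -21/10 − (-9/10) = -6/5.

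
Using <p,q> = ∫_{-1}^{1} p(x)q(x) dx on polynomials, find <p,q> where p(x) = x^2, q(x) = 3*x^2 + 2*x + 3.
<p,q> = 16/5

Expand the product: p(x)·q(x) = 3*x^4 + 2*x^3 + 3*x^2.
∫_{-1}^{1} of each monomial x^k gives [2/(k+1) if k even, 0 if k odd]. Integrating term-by-term (or equivalently evaluating the antiderivative F(x) = 3*x^5/5 + x^4/2 + x^3 at the endpoints):
  F(1) − F(−1) = 21/10 − (-11/10) = 16/5.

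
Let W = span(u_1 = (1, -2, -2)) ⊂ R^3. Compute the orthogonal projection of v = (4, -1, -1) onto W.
proj_W(v) = (8/9, -16/9, -16/9)

Set up U = [u_1 | ... | u_1] ∈ R^(3×1). The projector onto W = col(U) is P = U (U^T U)^(-1) U^T.
Compute U^T U =
  [9],
and U^T v = (8).
Solve U^T U · c = U^T v for the coefficients: c = (8/9). The projection is proj_W(v) = U c.
Check: (v - proj_W(v)) · u_1 = 0  (should be 0).
Result: proj_W(v) = (8/9, -16/9, -16/9).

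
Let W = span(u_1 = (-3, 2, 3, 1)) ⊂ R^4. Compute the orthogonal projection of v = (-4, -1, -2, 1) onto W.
proj_W(v) = (-15/23, 10/23, 15/23, 5/23)

Set up U = [u_1 | ... | u_1] ∈ R^(4×1). The projector onto W = col(U) is P = U (U^T U)^(-1) U^T.
Compute U^T U =
  [23],
and U^T v = (5).
Solve U^T U · c = U^T v for the coefficients: c = (5/23). The projection is proj_W(v) = U c.
Check: (v - proj_W(v)) · u_1 = 0  (should be 0).
Result: proj_W(v) = (-15/23, 10/23, 15/23, 5/23).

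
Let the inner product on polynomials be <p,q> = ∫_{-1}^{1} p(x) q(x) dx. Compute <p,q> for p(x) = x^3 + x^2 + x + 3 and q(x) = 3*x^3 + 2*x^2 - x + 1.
<p,q> = 436/35

Expand the product: p(x)·q(x) = 3*x^6 + 5*x^5 + 4*x^4 + 11*x^3 + 6*x^2 - 2*x + 3.
∫_{-1}^{1} of each monomial x^k gives [2/(k+1) if k even, 0 if k odd]. Integrating term-by-term (or equivalently evaluating the antiderivative F(x) = 3*x^7/7 + 5*x^6/6 + 4*x^5/5 + 11*x^4/4 + 2*x^3 - x^2 + 3*x at the endpoints):
  F(1) − F(−1) = 3701/420 − (-1531/420) = 436/35.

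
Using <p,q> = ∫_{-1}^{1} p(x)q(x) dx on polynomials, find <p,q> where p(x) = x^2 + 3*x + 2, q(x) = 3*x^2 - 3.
<p,q> = -44/5

Expand the product: p(x)·q(x) = 3*x^4 + 9*x^3 + 3*x^2 - 9*x - 6.
∫_{-1}^{1} of each monomial x^k gives [2/(k+1) if k even, 0 if k odd]. Integrating term-by-term (or equivalently evaluating the antiderivative F(x) = 3*x^5/5 + 9*x^4/4 + x^3 - 9*x^2/2 - 6*x at the endpoints):
  F(1) − F(−1) = -133/20 − (43/20) = -44/5.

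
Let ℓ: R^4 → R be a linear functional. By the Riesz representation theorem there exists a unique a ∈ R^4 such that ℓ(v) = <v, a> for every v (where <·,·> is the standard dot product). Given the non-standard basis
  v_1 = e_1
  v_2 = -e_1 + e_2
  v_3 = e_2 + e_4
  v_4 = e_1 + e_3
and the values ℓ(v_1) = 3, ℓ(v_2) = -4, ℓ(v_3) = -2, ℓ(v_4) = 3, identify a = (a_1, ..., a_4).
a = (3, -1, 0, -1)

Write a = (a_1, ..., a_4) in the standard basis. For each basis vector v_i, ℓ(v_i) = <v_i, a> is a linear equation in the a_j's. Collect the n equations into a matrix system V a = ℓ, where row i of V is v_i (expressed in the standard basis). Since V is invertible (lower-triangular with 1s on the diagonal, up to permutation), solve by back-substitution:
  V =
[[1, 0, 0, 0],
 [-1, 1, 0, 0],
 [0, 1, 0, 1],
 [1, 0, 1, 0]]
  V a = (3, -4, -2, 3)
Solving gives a = (3, -1, 0, -1).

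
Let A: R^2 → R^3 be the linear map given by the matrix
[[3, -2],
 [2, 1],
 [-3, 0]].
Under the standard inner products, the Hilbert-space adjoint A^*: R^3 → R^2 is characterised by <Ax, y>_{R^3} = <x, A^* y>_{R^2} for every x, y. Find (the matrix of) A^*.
A^* = A^T =
[[3, 2, -3],
 [-2, 1, 0]]

For real matrices with standard dot products, the defining identity <Ax, y> = <x, A^* y> gives (Ax)^T y = x^T (A^*) y, i.e. x^T A^T y = x^T (A^*) y. Since this holds for all x, y, we must have A^* = A^T. Therefore
A^* =
[[3, 2, -3],
 [-2, 1, 0]].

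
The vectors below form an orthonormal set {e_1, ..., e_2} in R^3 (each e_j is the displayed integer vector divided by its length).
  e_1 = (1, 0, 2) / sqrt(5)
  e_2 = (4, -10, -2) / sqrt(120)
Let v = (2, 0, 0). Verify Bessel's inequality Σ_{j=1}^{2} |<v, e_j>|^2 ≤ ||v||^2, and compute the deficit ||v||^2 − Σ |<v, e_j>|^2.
Σ |<v, e_j>|^2 = 4/3; ||v||^2 = 4; deficit = 8/3

Write each e_j = u_j / sqrt(<u_j, u_j>) where u_j is the displayed integer vector. Then <v, e_j> = <v, u_j> / sqrt(<u_j, u_j>), so |<v, e_j>|^2 = <v, u_j>^2 / <u_j, u_j>.
Coefficients: <v, e_1> = 2/sqrt(5), <v, e_2> = 8/sqrt(120).
Square and sum: Σ |<v, e_j>|^2 = 4/3.
Compute ||v||^2 = v·v = 4.
Deficit = 4 − 4/3 = 8/3 ≥ 0, confirming Bessel's inequality. (The deficit equals ||v − Σ <v,e_j> e_j||^2, the squared distance from v to span{e_j}.)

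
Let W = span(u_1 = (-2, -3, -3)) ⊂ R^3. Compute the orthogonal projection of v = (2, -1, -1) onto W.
proj_W(v) = (-2/11, -3/11, -3/11)

Set up U = [u_1 | ... | u_1] ∈ R^(3×1). The projector onto W = col(U) is P = U (U^T U)^(-1) U^T.
Compute U^T U =
  [22],
and U^T v = (2).
Solve U^T U · c = U^T v for the coefficients: c = (1/11). The projection is proj_W(v) = U c.
Check: (v - proj_W(v)) · u_1 = 0  (should be 0).
Result: proj_W(v) = (-2/11, -3/11, -3/11).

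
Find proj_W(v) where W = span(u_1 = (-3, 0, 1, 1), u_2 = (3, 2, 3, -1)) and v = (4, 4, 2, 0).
proj_W(v) = (66/17, 36/17, 50/17, -22/17)

Set up U = [u_1 | ... | u_2] ∈ R^(4×2). The projector onto W = col(U) is P = U (U^T U)^(-1) U^T.
Compute U^T U =
  [11, -7]
  [-7, 23],
and U^T v = (-10, 26).
Solve U^T U · c = U^T v for the coefficients: c = (-4/17, 18/17). The projection is proj_W(v) = U c.
Check: (v - proj_W(v)) · u_1 = 0  (should be 0).
Check: (v - proj_W(v)) · u_2 = 0  (should be 0).
Result: proj_W(v) = (66/17, 36/17, 50/17, -22/17).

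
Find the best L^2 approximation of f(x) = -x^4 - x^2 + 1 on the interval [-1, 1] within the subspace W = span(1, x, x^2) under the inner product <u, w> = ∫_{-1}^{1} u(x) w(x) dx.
g(x) = 38/35 - 13*x^2/7

The best approximation g ∈ W is the orthogonal projection of f onto W. Writing g = a_0 + a_1 x + a_2 x^2, the coefficients solve the normal equations G · a = b where
  G_{ij} = <φ_i, φ_j> and b_i = <f, φ_i>, with φ_0 = 1, φ_1 = x, φ_2 = x^2.
G =
  [2, 0, 2/3]
  [0, 2/3, 0]
  [2/3, 0, 2/5],
b = (14/15, 0, -2/105).
Solving gives a_0 = 38/35, a_1 = 0, a_2 = -13/7, so
  g(x) = 38/35 - 13*x^2/7.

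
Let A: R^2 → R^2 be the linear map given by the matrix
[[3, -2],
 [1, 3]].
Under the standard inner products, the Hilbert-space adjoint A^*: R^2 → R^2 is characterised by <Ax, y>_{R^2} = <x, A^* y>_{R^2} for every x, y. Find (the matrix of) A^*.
A^* = A^T =
[[3, 1],
 [-2, 3]]

For real matrices with standard dot products, the defining identity <Ax, y> = <x, A^* y> gives (Ax)^T y = x^T (A^*) y, i.e. x^T A^T y = x^T (A^*) y. Since this holds for all x, y, we must have A^* = A^T. Therefore
A^* =
[[3, 1],
 [-2, 3]].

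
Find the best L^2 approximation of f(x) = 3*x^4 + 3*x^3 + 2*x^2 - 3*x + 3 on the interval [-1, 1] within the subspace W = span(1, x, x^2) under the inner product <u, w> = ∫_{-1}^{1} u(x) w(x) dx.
g(x) = 32*x^2/7 - 6*x/5 + 96/35

The best approximation g ∈ W is the orthogonal projection of f onto W. Writing g = a_0 + a_1 x + a_2 x^2, the coefficients solve the normal equations G · a = b where
  G_{ij} = <φ_i, φ_j> and b_i = <f, φ_i>, with φ_0 = 1, φ_1 = x, φ_2 = x^2.
G =
  [2, 0, 2/3]
  [0, 2/3, 0]
  [2/3, 0, 2/5],
b = (128/15, -4/5, 128/35).
Solving gives a_0 = 96/35, a_1 = -6/5, a_2 = 32/7, so
  g(x) = 32*x^2/7 - 6*x/5 + 96/35.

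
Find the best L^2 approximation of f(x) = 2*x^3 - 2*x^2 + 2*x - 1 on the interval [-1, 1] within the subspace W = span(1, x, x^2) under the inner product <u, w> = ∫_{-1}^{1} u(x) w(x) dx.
g(x) = -2*x^2 + 16*x/5 - 1

The best approximation g ∈ W is the orthogonal projection of f onto W. Writing g = a_0 + a_1 x + a_2 x^2, the coefficients solve the normal equations G · a = b where
  G_{ij} = <φ_i, φ_j> and b_i = <f, φ_i>, with φ_0 = 1, φ_1 = x, φ_2 = x^2.
G =
  [2, 0, 2/3]
  [0, 2/3, 0]
  [2/3, 0, 2/5],
b = (-10/3, 32/15, -22/15).
Solving gives a_0 = -1, a_1 = 16/5, a_2 = -2, so
  g(x) = -2*x^2 + 16*x/5 - 1.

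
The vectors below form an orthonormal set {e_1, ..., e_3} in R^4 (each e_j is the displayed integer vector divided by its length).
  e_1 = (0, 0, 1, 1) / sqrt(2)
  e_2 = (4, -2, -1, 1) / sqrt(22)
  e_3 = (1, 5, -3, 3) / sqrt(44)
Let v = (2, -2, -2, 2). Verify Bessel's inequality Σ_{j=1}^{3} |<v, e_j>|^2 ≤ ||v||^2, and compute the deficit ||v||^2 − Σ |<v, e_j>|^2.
Σ |<v, e_j>|^2 = 12; ||v||^2 = 16; deficit = 4

Write each e_j = u_j / sqrt(<u_j, u_j>) where u_j is the displayed integer vector. Then <v, e_j> = <v, u_j> / sqrt(<u_j, u_j>), so |<v, e_j>|^2 = <v, u_j>^2 / <u_j, u_j>.
Coefficients: <v, e_1> = 0/sqrt(2), <v, e_2> = 16/sqrt(22), <v, e_3> = 4/sqrt(44).
Square and sum: Σ |<v, e_j>|^2 = 12.
Compute ||v||^2 = v·v = 16.
Deficit = 16 − 12 = 4 ≥ 0, confirming Bessel's inequality. (The deficit equals ||v − Σ <v,e_j> e_j||^2, the squared distance from v to span{e_j}.)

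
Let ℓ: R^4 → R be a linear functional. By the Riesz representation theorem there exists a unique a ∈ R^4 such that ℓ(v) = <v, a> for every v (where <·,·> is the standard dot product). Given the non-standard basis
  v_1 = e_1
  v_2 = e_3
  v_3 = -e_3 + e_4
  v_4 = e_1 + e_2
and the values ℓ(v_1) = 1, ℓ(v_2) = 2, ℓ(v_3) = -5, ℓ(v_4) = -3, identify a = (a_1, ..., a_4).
a = (1, -4, 2, -3)

Write a = (a_1, ..., a_4) in the standard basis. For each basis vector v_i, ℓ(v_i) = <v_i, a> is a linear equation in the a_j's. Collect the n equations into a matrix system V a = ℓ, where row i of V is v_i (expressed in the standard basis). Since V is invertible (lower-triangular with 1s on the diagonal, up to permutation), solve by back-substitution:
  V =
[[1, 0, 0, 0],
 [0, 0, 1, 0],
 [0, 0, -1, 1],
 [1, 1, 0, 0]]
  V a = (1, 2, -5, -3)
Solving gives a = (1, -4, 2, -3).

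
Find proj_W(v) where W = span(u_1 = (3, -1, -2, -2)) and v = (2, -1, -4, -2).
proj_W(v) = (19/6, -19/18, -19/9, -19/9)

Set up U = [u_1 | ... | u_1] ∈ R^(4×1). The projector onto W = col(U) is P = U (U^T U)^(-1) U^T.
Compute U^T U =
  [18],
and U^T v = (19).
Solve U^T U · c = U^T v for the coefficients: c = (19/18). The projection is proj_W(v) = U c.
Check: (v - proj_W(v)) · u_1 = 0  (should be 0).
Result: proj_W(v) = (19/6, -19/18, -19/9, -19/9).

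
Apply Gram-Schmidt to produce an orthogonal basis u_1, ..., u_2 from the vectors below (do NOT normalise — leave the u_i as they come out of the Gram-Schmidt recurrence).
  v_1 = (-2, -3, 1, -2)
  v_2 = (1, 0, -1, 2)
Orthogonal basis:
  u_1 = (-2, -3, 1, -2)
  u_2 = (2/9, -7/6, -11/18, 11/9)

Apply the Gram-Schmidt recurrence
  u_1 = v_1
  u_i = v_i − Σ_{j<i} ((v_i · u_j) / (u_j · u_j)) · u_j.

Step by step this gives:
  u_1 = (-2, -3, 1, -2)
  u_2 = (2/9, -7/6, -11/18, 11/9)

Orthogonality check:
  u_2 · u_1 = 0 (should be 0)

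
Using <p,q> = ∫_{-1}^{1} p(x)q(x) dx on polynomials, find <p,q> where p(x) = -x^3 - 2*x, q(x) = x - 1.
<p,q> = -26/15

Expand the product: p(x)·q(x) = -x^4 + x^3 - 2*x^2 + 2*x.
∫_{-1}^{1} of each monomial x^k gives [2/(k+1) if k even, 0 if k odd]. Integrating term-by-term (or equivalently evaluating the antiderivative F(x) = -x^5/5 + x^4/4 - 2*x^3/3 + x^2 at the endpoints):
  F(1) − F(−1) = 23/60 − (127/60) = -26/15.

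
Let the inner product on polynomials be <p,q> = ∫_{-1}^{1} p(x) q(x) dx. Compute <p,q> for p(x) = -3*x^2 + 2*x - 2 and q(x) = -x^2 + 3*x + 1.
<p,q> = 8/15

Expand the product: p(x)·q(x) = 3*x^4 - 11*x^3 + 5*x^2 - 4*x - 2.
∫_{-1}^{1} of each monomial x^k gives [2/(k+1) if k even, 0 if k odd]. Integrating term-by-term (or equivalently evaluating the antiderivative F(x) = 3*x^5/5 - 11*x^4/4 + 5*x^3/3 - 2*x^2 - 2*x at the endpoints):
  F(1) − F(−1) = -269/60 − (-301/60) = 8/15.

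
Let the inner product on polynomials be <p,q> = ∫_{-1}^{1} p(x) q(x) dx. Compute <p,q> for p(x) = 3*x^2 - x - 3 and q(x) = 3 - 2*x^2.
<p,q> = -52/5

Expand the product: p(x)·q(x) = -6*x^4 + 2*x^3 + 15*x^2 - 3*x - 9.
∫_{-1}^{1} of each monomial x^k gives [2/(k+1) if k even, 0 if k odd]. Integrating term-by-term (or equivalently evaluating the antiderivative F(x) = -6*x^5/5 + x^4/2 + 5*x^3 - 3*x^2/2 - 9*x at the endpoints):
  F(1) − F(−1) = -31/5 − (21/5) = -52/5.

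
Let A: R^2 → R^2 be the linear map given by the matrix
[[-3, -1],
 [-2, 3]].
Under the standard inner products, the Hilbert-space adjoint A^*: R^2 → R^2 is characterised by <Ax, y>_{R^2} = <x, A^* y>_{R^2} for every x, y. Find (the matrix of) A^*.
A^* = A^T =
[[-3, -2],
 [-1, 3]]

For real matrices with standard dot products, the defining identity <Ax, y> = <x, A^* y> gives (Ax)^T y = x^T (A^*) y, i.e. x^T A^T y = x^T (A^*) y. Since this holds for all x, y, we must have A^* = A^T. Therefore
A^* =
[[-3, -2],
 [-1, 3]].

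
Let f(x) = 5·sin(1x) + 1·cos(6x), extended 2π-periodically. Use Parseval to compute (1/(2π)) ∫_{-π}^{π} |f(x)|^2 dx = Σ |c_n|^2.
Σ |c_n|^2 = 13

Expand |f|^2 and use orthogonality of {sin(nx), cos(mx)} on [-π, π]:
  ∫_{-π}^{π} sin(nx)^2 dx = π, ∫ cos(mx)^2 dx = π, and cross terms integrate to 0.
So ∫_{-π}^{π} f(x)^2 dx = 5^2 · π + 1^2 · π = (25 + 1)π.
Divide by 2π: (25 + 1)/2 = 13.
By Parseval, this equals Σ |c_n|^2.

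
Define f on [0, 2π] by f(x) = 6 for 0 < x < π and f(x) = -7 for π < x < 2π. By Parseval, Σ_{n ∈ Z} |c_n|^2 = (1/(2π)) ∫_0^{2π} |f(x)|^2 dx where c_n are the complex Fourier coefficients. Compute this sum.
Σ |c_n|^2 = 85/2

Parseval equates the L^2 energy of f (normalised by 1/(2π)) with the ℓ^2 sum of its Fourier coefficients: (1/(2π)) ∫_0^{2π} |f|^2 = Σ |c_n|^2.
Compute the left side: (1/(2π)) [∫_0^π 6^2 dx + ∫_π^{2π} (-7)^2 dx] = (1/(2π)) · (36π + 49π) = (36 + 49)/2 = 85/2.
So Σ_{n ∈ Z} |c_n|^2 = 85/2.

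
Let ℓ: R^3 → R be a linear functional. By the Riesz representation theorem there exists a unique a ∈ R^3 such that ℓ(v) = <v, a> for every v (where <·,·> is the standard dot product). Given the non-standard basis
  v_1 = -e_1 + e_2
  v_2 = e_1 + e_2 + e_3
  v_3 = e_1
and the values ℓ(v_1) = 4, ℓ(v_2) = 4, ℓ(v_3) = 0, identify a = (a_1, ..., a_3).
a = (0, 4, 0)

Write a = (a_1, ..., a_3) in the standard basis. For each basis vector v_i, ℓ(v_i) = <v_i, a> is a linear equation in the a_j's. Collect the n equations into a matrix system V a = ℓ, where row i of V is v_i (expressed in the standard basis). Since V is invertible (lower-triangular with 1s on the diagonal, up to permutation), solve by back-substitution:
  V =
[[-1, 1, 0],
 [1, 1, 1],
 [1, 0, 0]]
  V a = (4, 4, 0)
Solving gives a = (0, 4, 0).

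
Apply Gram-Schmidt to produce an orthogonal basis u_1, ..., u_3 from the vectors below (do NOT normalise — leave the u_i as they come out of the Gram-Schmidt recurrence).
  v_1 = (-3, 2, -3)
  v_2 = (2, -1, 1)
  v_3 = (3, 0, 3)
Orthogonal basis:
  u_1 = (-3, 2, -3)
  u_2 = (1/2, 0, -1/2)
  u_3 = (6/11, 18/11, 6/11)

Apply the Gram-Schmidt recurrence
  u_1 = v_1
  u_i = v_i − Σ_{j<i} ((v_i · u_j) / (u_j · u_j)) · u_j.

Step by step this gives:
  u_1 = (-3, 2, -3)
  u_2 = (1/2, 0, -1/2)
  u_3 = (6/11, 18/11, 6/11)

Orthogonality check:
  u_2 · u_1 = 0 (should be 0)
  u_3 · u_1 = 0 (should be 0)
  u_3 · u_2 = 0 (should be 0)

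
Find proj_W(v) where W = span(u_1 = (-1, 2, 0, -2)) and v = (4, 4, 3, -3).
proj_W(v) = (-10/9, 20/9, 0, -20/9)

Set up U = [u_1 | ... | u_1] ∈ R^(4×1). The projector onto W = col(U) is P = U (U^T U)^(-1) U^T.
Compute U^T U =
  [9],
and U^T v = (10).
Solve U^T U · c = U^T v for the coefficients: c = (10/9). The projection is proj_W(v) = U c.
Check: (v - proj_W(v)) · u_1 = 0  (should be 0).
Result: proj_W(v) = (-10/9, 20/9, 0, -20/9).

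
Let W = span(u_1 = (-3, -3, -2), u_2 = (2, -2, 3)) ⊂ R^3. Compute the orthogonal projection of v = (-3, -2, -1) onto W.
proj_W(v) = (-61/26, -761/338, -271/169)

Set up U = [u_1 | ... | u_2] ∈ R^(3×2). The projector onto W = col(U) is P = U (U^T U)^(-1) U^T.
Compute U^T U =
  [22, -6]
  [-6, 17],
and U^T v = (17, -5).
Solve U^T U · c = U^T v for the coefficients: c = (259/338, -4/169). The projection is proj_W(v) = U c.
Check: (v - proj_W(v)) · u_1 = 0  (should be 0).
Check: (v - proj_W(v)) · u_2 = 0  (should be 0).
Result: proj_W(v) = (-61/26, -761/338, -271/169).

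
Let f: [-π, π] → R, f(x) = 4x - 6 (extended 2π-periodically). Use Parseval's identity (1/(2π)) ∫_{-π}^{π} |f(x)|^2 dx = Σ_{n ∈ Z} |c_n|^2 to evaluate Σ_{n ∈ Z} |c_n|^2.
Σ |c_n|^2 = 16π^2/3 + 36

Expand and integrate term by term over [-π, π]:
  ∫ (4x)^2 dx = 16·(2π^3/3); ∫ 2·4·(-6)·x dx = 0 (odd integrand); ∫ (-6)^2 dx = 36·2π.
So (1/(2π)) ∫_{-π}^{π} (4x - 6)^2 dx = 16π^2/3 + 36 = 16π^2/3 + 36.
Parseval ⇒ Σ |c_n|^2 = 16π^2/3 + 36.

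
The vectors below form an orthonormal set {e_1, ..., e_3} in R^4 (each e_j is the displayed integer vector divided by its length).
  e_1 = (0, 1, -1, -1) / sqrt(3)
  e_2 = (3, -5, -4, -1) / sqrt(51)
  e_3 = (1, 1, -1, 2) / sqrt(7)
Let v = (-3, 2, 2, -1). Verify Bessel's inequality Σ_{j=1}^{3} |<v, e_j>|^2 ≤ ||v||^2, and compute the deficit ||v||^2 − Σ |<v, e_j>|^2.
Σ |<v, e_j>|^2 = 2042/119; ||v||^2 = 18; deficit = 100/119

Write each e_j = u_j / sqrt(<u_j, u_j>) where u_j is the displayed integer vector. Then <v, e_j> = <v, u_j> / sqrt(<u_j, u_j>), so |<v, e_j>|^2 = <v, u_j>^2 / <u_j, u_j>.
Coefficients: <v, e_1> = 1/sqrt(3), <v, e_2> = -26/sqrt(51), <v, e_3> = -5/sqrt(7).
Square and sum: Σ |<v, e_j>|^2 = 2042/119.
Compute ||v||^2 = v·v = 18.
Deficit = 18 − 2042/119 = 100/119 ≥ 0, confirming Bessel's inequality. (The deficit equals ||v − Σ <v,e_j> e_j||^2, the squared distance from v to span{e_j}.)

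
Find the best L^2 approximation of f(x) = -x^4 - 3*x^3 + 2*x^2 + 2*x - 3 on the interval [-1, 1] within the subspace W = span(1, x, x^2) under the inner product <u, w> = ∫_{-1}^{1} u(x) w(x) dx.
g(x) = 8*x^2/7 + x/5 - 102/35

The best approximation g ∈ W is the orthogonal projection of f onto W. Writing g = a_0 + a_1 x + a_2 x^2, the coefficients solve the normal equations G · a = b where
  G_{ij} = <φ_i, φ_j> and b_i = <f, φ_i>, with φ_0 = 1, φ_1 = x, φ_2 = x^2.
G =
  [2, 0, 2/3]
  [0, 2/3, 0]
  [2/3, 0, 2/5],
b = (-76/15, 2/15, -52/35).
Solving gives a_0 = -102/35, a_1 = 1/5, a_2 = 8/7, so
  g(x) = 8*x^2/7 + x/5 - 102/35.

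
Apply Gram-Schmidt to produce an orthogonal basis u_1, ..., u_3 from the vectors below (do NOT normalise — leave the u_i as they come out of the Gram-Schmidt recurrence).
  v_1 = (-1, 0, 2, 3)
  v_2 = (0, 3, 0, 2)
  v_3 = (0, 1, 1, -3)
Orthogonal basis:
  u_1 = (-1, 0, 2, 3)
  u_2 = (3/7, 3, -6/7, 5/7)
  u_3 = (-1/2, 1, 2, -3/2)

Apply the Gram-Schmidt recurrence
  u_1 = v_1
  u_i = v_i − Σ_{j<i} ((v_i · u_j) / (u_j · u_j)) · u_j.

Step by step this gives:
  u_1 = (-1, 0, 2, 3)
  u_2 = (3/7, 3, -6/7, 5/7)
  u_3 = (-1/2, 1, 2, -3/2)

Orthogonality check:
  u_2 · u_1 = 0 (should be 0)
  u_3 · u_1 = 0 (should be 0)
  u_3 · u_2 = 0 (should be 0)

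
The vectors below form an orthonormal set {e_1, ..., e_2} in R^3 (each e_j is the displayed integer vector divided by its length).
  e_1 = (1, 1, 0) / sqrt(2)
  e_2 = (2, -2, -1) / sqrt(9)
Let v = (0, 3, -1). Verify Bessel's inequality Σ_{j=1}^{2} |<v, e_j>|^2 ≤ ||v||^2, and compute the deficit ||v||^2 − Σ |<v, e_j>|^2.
Σ |<v, e_j>|^2 = 131/18; ||v||^2 = 10; deficit = 49/18

Write each e_j = u_j / sqrt(<u_j, u_j>) where u_j is the displayed integer vector. Then <v, e_j> = <v, u_j> / sqrt(<u_j, u_j>), so |<v, e_j>|^2 = <v, u_j>^2 / <u_j, u_j>.
Coefficients: <v, e_1> = 3/sqrt(2), <v, e_2> = -5/sqrt(9).
Square and sum: Σ |<v, e_j>|^2 = 131/18.
Compute ||v||^2 = v·v = 10.
Deficit = 10 − 131/18 = 49/18 ≥ 0, confirming Bessel's inequality. (The deficit equals ||v − Σ <v,e_j> e_j||^2, the squared distance from v to span{e_j}.)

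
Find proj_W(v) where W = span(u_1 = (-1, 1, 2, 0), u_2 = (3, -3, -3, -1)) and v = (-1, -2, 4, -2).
proj_W(v) = (7/12, -7/12, 49/12, -7/4)

Set up U = [u_1 | ... | u_2] ∈ R^(4×2). The projector onto W = col(U) is P = U (U^T U)^(-1) U^T.
Compute U^T U =
  [6, -12]
  [-12, 28],
and U^T v = (7, -7).
Solve U^T U · c = U^T v for the coefficients: c = (14/3, 7/4). The projection is proj_W(v) = U c.
Check: (v - proj_W(v)) · u_1 = 0  (should be 0).
Check: (v - proj_W(v)) · u_2 = 0  (should be 0).
Result: proj_W(v) = (7/12, -7/12, 49/12, -7/4).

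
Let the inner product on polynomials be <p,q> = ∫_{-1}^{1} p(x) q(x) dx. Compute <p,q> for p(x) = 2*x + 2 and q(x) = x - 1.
<p,q> = -8/3

Expand the product: p(x)·q(x) = 2*x^2 - 2.
∫_{-1}^{1} of each monomial x^k gives [2/(k+1) if k even, 0 if k odd]. Integrating term-by-term (or equivalently evaluating the antiderivative F(x) = 2*x^3/3 - 2*x at the endpoints):
  F(1) − F(−1) = -4/3 − (4/3) = -8/3.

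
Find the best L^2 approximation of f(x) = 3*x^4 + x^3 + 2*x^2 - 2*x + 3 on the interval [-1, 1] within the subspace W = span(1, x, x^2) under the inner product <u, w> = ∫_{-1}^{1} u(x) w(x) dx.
g(x) = 32*x^2/7 - 7*x/5 + 96/35

The best approximation g ∈ W is the orthogonal projection of f onto W. Writing g = a_0 + a_1 x + a_2 x^2, the coefficients solve the normal equations G · a = b where
  G_{ij} = <φ_i, φ_j> and b_i = <f, φ_i>, with φ_0 = 1, φ_1 = x, φ_2 = x^2.
G =
  [2, 0, 2/3]
  [0, 2/3, 0]
  [2/3, 0, 2/5],
b = (128/15, -14/15, 128/35).
Solving gives a_0 = 96/35, a_1 = -7/5, a_2 = 32/7, so
  g(x) = 32*x^2/7 - 7*x/5 + 96/35.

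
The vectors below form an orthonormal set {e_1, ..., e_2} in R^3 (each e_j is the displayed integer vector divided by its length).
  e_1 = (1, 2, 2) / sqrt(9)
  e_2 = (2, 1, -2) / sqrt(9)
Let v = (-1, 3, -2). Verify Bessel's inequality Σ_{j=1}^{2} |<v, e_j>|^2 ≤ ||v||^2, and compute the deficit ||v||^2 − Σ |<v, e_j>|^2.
Σ |<v, e_j>|^2 = 26/9; ||v||^2 = 14; deficit = 100/9

Write each e_j = u_j / sqrt(<u_j, u_j>) where u_j is the displayed integer vector. Then <v, e_j> = <v, u_j> / sqrt(<u_j, u_j>), so |<v, e_j>|^2 = <v, u_j>^2 / <u_j, u_j>.
Coefficients: <v, e_1> = 1/sqrt(9), <v, e_2> = 5/sqrt(9).
Square and sum: Σ |<v, e_j>|^2 = 26/9.
Compute ||v||^2 = v·v = 14.
Deficit = 14 − 26/9 = 100/9 ≥ 0, confirming Bessel's inequality. (The deficit equals ||v − Σ <v,e_j> e_j||^2, the squared distance from v to span{e_j}.)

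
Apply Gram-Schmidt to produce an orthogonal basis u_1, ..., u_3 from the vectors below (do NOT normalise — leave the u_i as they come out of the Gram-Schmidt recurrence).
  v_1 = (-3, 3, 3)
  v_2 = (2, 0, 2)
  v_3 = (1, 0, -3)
Orthogonal basis:
  u_1 = (-3, 3, 3)
  u_2 = (2, 0, 2)
  u_3 = (2/3, 4/3, -2/3)

Apply the Gram-Schmidt recurrence
  u_1 = v_1
  u_i = v_i − Σ_{j<i} ((v_i · u_j) / (u_j · u_j)) · u_j.

Step by step this gives:
  u_1 = (-3, 3, 3)
  u_2 = (2, 0, 2)
  u_3 = (2/3, 4/3, -2/3)

Orthogonality check:
  u_2 · u_1 = 0 (should be 0)
  u_3 · u_1 = 0 (should be 0)
  u_3 · u_2 = 0 (should be 0)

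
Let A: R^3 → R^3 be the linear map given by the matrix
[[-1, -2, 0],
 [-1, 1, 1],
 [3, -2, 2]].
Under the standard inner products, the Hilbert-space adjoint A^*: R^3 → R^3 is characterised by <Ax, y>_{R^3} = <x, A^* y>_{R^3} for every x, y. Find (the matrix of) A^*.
A^* = A^T =
[[-1, -1, 3],
 [-2, 1, -2],
 [0, 1, 2]]

For real matrices with standard dot products, the defining identity <Ax, y> = <x, A^* y> gives (Ax)^T y = x^T (A^*) y, i.e. x^T A^T y = x^T (A^*) y. Since this holds for all x, y, we must have A^* = A^T. Therefore
A^* =
[[-1, -1, 3],
 [-2, 1, -2],
 [0, 1, 2]].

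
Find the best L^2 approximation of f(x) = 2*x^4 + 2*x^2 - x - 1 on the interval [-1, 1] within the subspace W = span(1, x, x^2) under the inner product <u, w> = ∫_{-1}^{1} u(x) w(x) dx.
g(x) = 26*x^2/7 - x - 41/35

The best approximation g ∈ W is the orthogonal projection of f onto W. Writing g = a_0 + a_1 x + a_2 x^2, the coefficients solve the normal equations G · a = b where
  G_{ij} = <φ_i, φ_j> and b_i = <f, φ_i>, with φ_0 = 1, φ_1 = x, φ_2 = x^2.
G =
  [2, 0, 2/3]
  [0, 2/3, 0]
  [2/3, 0, 2/5],
b = (2/15, -2/3, 74/105).
Solving gives a_0 = -41/35, a_1 = -1, a_2 = 26/7, so
  g(x) = 26*x^2/7 - x - 41/35.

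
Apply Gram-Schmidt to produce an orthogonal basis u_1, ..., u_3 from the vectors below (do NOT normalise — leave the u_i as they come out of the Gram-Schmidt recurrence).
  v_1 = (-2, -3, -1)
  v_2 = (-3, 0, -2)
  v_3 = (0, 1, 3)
Orthogonal basis:
  u_1 = (-2, -3, -1)
  u_2 = (-13/7, 12/7, -10/7)
  u_3 = (-84/59, 14/59, 126/59)

Apply the Gram-Schmidt recurrence
  u_1 = v_1
  u_i = v_i − Σ_{j<i} ((v_i · u_j) / (u_j · u_j)) · u_j.

Step by step this gives:
  u_1 = (-2, -3, -1)
  u_2 = (-13/7, 12/7, -10/7)
  u_3 = (-84/59, 14/59, 126/59)

Orthogonality check:
  u_2 · u_1 = 0 (should be 0)
  u_3 · u_1 = 0 (should be 0)
  u_3 · u_2 = 0 (should be 0)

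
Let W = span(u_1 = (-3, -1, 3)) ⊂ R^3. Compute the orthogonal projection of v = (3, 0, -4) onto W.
proj_W(v) = (63/19, 21/19, -63/19)

Set up U = [u_1 | ... | u_1] ∈ R^(3×1). The projector onto W = col(U) is P = U (U^T U)^(-1) U^T.
Compute U^T U =
  [19],
and U^T v = (-21).
Solve U^T U · c = U^T v for the coefficients: c = (-21/19). The projection is proj_W(v) = U c.
Check: (v - proj_W(v)) · u_1 = 0  (should be 0).
Result: proj_W(v) = (63/19, 21/19, -63/19).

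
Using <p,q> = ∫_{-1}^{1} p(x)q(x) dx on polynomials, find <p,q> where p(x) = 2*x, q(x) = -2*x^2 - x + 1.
<p,q> = -4/3

Expand the product: p(x)·q(x) = -4*x^3 - 2*x^2 + 2*x.
∫_{-1}^{1} of each monomial x^k gives [2/(k+1) if k even, 0 if k odd]. Integrating term-by-term (or equivalently evaluating the antiderivative F(x) = -x^4 - 2*x^3/3 + x^2 at the endpoints):
  F(1) − F(−1) = -2/3 − (2/3) = -4/3.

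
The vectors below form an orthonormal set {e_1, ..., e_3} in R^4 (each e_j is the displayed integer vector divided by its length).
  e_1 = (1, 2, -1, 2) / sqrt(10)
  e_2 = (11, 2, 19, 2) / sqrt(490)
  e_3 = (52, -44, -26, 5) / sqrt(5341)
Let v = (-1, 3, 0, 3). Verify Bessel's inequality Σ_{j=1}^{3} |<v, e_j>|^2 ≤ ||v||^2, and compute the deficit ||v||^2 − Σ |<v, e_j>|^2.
Σ |<v, e_j>|^2 = 1902/109; ||v||^2 = 19; deficit = 169/109

Write each e_j = u_j / sqrt(<u_j, u_j>) where u_j is the displayed integer vector. Then <v, e_j> = <v, u_j> / sqrt(<u_j, u_j>), so |<v, e_j>|^2 = <v, u_j>^2 / <u_j, u_j>.
Coefficients: <v, e_1> = 11/sqrt(10), <v, e_2> = 1/sqrt(490), <v, e_3> = -169/sqrt(5341).
Square and sum: Σ |<v, e_j>|^2 = 1902/109.
Compute ||v||^2 = v·v = 19.
Deficit = 19 − 1902/109 = 169/109 ≥ 0, confirming Bessel's inequality. (The deficit equals ||v − Σ <v,e_j> e_j||^2, the squared distance from v to span{e_j}.)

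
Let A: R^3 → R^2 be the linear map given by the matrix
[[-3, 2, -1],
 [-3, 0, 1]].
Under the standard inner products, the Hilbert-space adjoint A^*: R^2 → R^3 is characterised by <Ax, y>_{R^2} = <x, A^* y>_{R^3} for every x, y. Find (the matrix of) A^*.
A^* = A^T =
[[-3, -3],
 [2, 0],
 [-1, 1]]

For real matrices with standard dot products, the defining identity <Ax, y> = <x, A^* y> gives (Ax)^T y = x^T (A^*) y, i.e. x^T A^T y = x^T (A^*) y. Since this holds for all x, y, we must have A^* = A^T. Therefore
A^* =
[[-3, -3],
 [2, 0],
 [-1, 1]].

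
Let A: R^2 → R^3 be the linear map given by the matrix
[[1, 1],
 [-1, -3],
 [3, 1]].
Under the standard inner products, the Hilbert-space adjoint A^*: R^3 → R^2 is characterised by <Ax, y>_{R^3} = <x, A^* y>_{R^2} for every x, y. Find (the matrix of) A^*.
A^* = A^T =
[[1, -1, 3],
 [1, -3, 1]]

For real matrices with standard dot products, the defining identity <Ax, y> = <x, A^* y> gives (Ax)^T y = x^T (A^*) y, i.e. x^T A^T y = x^T (A^*) y. Since this holds for all x, y, we must have A^* = A^T. Therefore
A^* =
[[1, -1, 3],
 [1, -3, 1]].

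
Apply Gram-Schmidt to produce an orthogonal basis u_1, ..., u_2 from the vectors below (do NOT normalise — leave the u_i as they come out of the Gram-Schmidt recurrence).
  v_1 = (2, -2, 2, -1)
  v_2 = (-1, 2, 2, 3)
Orthogonal basis:
  u_1 = (2, -2, 2, -1)
  u_2 = (-3/13, 16/13, 36/13, 34/13)

Apply the Gram-Schmidt recurrence
  u_1 = v_1
  u_i = v_i − Σ_{j<i} ((v_i · u_j) / (u_j · u_j)) · u_j.

Step by step this gives:
  u_1 = (2, -2, 2, -1)
  u_2 = (-3/13, 16/13, 36/13, 34/13)

Orthogonality check:
  u_2 · u_1 = 0 (should be 0)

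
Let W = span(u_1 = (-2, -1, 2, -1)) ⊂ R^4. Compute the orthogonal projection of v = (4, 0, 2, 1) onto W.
proj_W(v) = (1, 1/2, -1, 1/2)

Set up U = [u_1 | ... | u_1] ∈ R^(4×1). The projector onto W = col(U) is P = U (U^T U)^(-1) U^T.
Compute U^T U =
  [10],
and U^T v = (-5).
Solve U^T U · c = U^T v for the coefficients: c = (-1/2). The projection is proj_W(v) = U c.
Check: (v - proj_W(v)) · u_1 = 0  (should be 0).
Result: proj_W(v) = (1, 1/2, -1, 1/2).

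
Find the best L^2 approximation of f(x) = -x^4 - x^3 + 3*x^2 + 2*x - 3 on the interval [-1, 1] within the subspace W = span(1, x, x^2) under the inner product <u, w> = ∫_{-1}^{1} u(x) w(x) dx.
g(x) = 15*x^2/7 + 7*x/5 - 102/35

The best approximation g ∈ W is the orthogonal projection of f onto W. Writing g = a_0 + a_1 x + a_2 x^2, the coefficients solve the normal equations G · a = b where
  G_{ij} = <φ_i, φ_j> and b_i = <f, φ_i>, with φ_0 = 1, φ_1 = x, φ_2 = x^2.
G =
  [2, 0, 2/3]
  [0, 2/3, 0]
  [2/3, 0, 2/5],
b = (-22/5, 14/15, -38/35).
Solving gives a_0 = -102/35, a_1 = 7/5, a_2 = 15/7, so
  g(x) = 15*x^2/7 + 7*x/5 - 102/35.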